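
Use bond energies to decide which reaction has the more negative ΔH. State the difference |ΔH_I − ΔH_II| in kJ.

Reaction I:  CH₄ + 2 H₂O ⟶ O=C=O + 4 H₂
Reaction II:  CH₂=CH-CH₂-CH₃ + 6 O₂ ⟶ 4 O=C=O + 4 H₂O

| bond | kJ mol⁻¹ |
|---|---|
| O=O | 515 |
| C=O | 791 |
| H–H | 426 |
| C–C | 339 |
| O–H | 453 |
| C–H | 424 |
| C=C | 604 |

Reaction II, by 2410 kJ

Reaction I:
  Bonds broken (reactants):
    C–H: 4 × 424 = 1696
    O–H: 4 × 453 = 1812
    Σ(broken) = 3508 kJ
  Bonds formed (products):
    C=O: 2 × 791 = 1582
    H–H: 4 × 426 = 1704
    Σ(formed) = 3286 kJ
  ΔH_I = 3508 − 3286 = +222 kJ
Reaction II:
  Bonds broken (reactants):
    C–C: 2 × 339 = 678
    C–H: 8 × 424 = 3392
    C=C: 1 × 604 = 604
    O=O: 6 × 515 = 3090
    Σ(broken) = 7764 kJ
  Bonds formed (products):
    C=O: 8 × 791 = 6328
    O–H: 8 × 453 = 3624
    Σ(formed) = 9952 kJ
  ΔH_II = 7764 − 9952 = −2188 kJ
ΔH_I − ΔH_II = +2410 kJ, so reaction II has the more negative ΔH; |ΔH_I − ΔH_II| = 2410 kJ.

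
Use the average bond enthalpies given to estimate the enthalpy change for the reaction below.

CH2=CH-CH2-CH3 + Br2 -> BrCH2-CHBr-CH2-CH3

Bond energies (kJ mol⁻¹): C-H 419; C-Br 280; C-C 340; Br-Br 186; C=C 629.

Bonds broken (reactants):
  Br-Br: 1 × 186 = 186
  C-C: 2 × 340 = 680
  C-H: 8 × 419 = 3352
  C=C: 1 × 629 = 629
  Σ(broken) = 4847 kJ
Bonds formed (products):
  C-Br: 2 × 280 = 560
  C-C: 3 × 340 = 1020
  C-H: 8 × 419 = 3352
  Σ(formed) = 4932 kJ
ΔH = Σ(broken) − Σ(formed) = 4847 − 4932 = −85 kJ

ΔH ≈ −85 kJ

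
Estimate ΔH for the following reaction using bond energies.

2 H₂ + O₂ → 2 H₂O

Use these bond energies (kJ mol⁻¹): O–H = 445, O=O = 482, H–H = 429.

ΔH ≈ −440 kJ

Bonds broken (reactants):
  H–H: 2 × 429 = 858
  O=O: 1 × 482 = 482
  Σ(broken) = 1340 kJ
Bonds formed (products):
  O–H: 4 × 445 = 1780
  Σ(formed) = 1780 kJ
ΔH = Σ(broken) − Σ(formed) = 1340 − 1780 = −440 kJ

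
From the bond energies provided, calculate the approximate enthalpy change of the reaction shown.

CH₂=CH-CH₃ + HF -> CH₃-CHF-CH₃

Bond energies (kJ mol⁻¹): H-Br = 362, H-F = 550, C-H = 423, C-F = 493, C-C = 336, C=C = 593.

Bonds broken (reactants):
  C-C: 1 × 336 = 336
  C-H: 6 × 423 = 2538
  C=C: 1 × 593 = 593
  H-F: 1 × 550 = 550
  Σ(broken) = 4017 kJ
Bonds formed (products):
  C-C: 2 × 336 = 672
  C-F: 1 × 493 = 493
  C-H: 7 × 423 = 2961
  Σ(formed) = 4126 kJ
ΔH = Σ(broken) − Σ(formed) = 4017 − 4126 = −109 kJ

ΔH ≈ −109 kJ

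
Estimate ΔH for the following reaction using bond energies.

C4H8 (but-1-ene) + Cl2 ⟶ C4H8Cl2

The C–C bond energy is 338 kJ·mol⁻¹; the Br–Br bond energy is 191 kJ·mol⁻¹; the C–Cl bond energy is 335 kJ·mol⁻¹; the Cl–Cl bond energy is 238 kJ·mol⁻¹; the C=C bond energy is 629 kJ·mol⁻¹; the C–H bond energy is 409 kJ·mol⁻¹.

Bonds broken (reactants):
  C–C: 2 × 338 = 676
  C–H: 8 × 409 = 3272
  C=C: 1 × 629 = 629
  Cl–Cl: 1 × 238 = 238
  Σ(broken) = 4815 kJ
Bonds formed (products):
  C–C: 3 × 338 = 1014
  C–Cl: 2 × 335 = 670
  C–H: 8 × 409 = 3272
  Σ(formed) = 4956 kJ
ΔH = Σ(broken) − Σ(formed) = 4815 − 4956 = −141 kJ

ΔH ≈ −141 kJ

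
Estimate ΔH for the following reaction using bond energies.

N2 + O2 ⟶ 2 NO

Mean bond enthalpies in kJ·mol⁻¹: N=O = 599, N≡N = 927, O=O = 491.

ΔH ≈ +220 kJ

Bonds broken (reactants):
  N≡N: 1 × 927 = 927
  O=O: 1 × 491 = 491
  Σ(broken) = 1418 kJ
Bonds formed (products):
  N=O: 2 × 599 = 1198
  Σ(formed) = 1198 kJ
ΔH = Σ(broken) − Σ(formed) = 1418 − 1198 = +220 kJ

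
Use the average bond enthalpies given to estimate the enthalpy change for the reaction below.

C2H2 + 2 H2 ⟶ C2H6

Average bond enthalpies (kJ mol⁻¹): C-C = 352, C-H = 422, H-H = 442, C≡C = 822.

ΔH ≈ −334 kJ

Bonds broken (reactants):
  C≡C: 1 × 822 = 822
  C-H: 2 × 422 = 844
  H-H: 2 × 442 = 884
  Σ(broken) = 2550 kJ
Bonds formed (products):
  C-C: 1 × 352 = 352
  C-H: 6 × 422 = 2532
  Σ(formed) = 2884 kJ
ΔH = Σ(broken) − Σ(formed) = 2550 − 2884 = −334 kJ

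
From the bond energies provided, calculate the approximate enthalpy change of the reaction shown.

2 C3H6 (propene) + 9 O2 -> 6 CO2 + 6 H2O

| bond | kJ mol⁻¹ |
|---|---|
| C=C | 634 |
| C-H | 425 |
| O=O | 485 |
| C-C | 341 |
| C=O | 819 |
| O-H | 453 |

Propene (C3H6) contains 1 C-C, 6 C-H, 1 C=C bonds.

Bonds broken (reactants):
  C-C: 2 × 341 = 682
  C-H: 12 × 425 = 5100
  C=C: 2 × 634 = 1268
  O=O: 9 × 485 = 4365
  Σ(broken) = 11415 kJ
Bonds formed (products):
  C=O: 12 × 819 = 9828
  O-H: 12 × 453 = 5436
  Σ(formed) = 15264 kJ
ΔH = Σ(broken) − Σ(formed) = 11415 − 15264 = −3849 kJ

ΔH ≈ −3849 kJ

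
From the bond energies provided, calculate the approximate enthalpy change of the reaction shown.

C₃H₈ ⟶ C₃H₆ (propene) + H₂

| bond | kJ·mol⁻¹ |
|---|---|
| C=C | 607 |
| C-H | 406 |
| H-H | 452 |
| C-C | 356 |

Bonds broken (reactants):
  C-C: 2 × 356 = 712
  C-H: 8 × 406 = 3248
  Σ(broken) = 3960 kJ
Bonds formed (products):
  C-C: 1 × 356 = 356
  C-H: 6 × 406 = 2436
  C=C: 1 × 607 = 607
  H-H: 1 × 452 = 452
  Σ(formed) = 3851 kJ
ΔH = Σ(broken) − Σ(formed) = 3960 − 3851 = +109 kJ

ΔH ≈ +109 kJ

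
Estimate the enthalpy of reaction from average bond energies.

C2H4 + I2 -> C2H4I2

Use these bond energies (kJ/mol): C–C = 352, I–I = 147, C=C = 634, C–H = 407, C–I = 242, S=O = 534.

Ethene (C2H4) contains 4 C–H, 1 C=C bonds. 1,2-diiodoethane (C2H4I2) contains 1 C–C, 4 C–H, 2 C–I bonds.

ΔH ≈ −55 kJ

Bonds broken (reactants):
  C–H: 4 × 407 = 1628
  C=C: 1 × 634 = 634
  I–I: 1 × 147 = 147
  Σ(broken) = 2409 kJ
Bonds formed (products):
  C–C: 1 × 352 = 352
  C–H: 4 × 407 = 1628
  C–I: 2 × 242 = 484
  Σ(formed) = 2464 kJ
ΔH = Σ(broken) − Σ(formed) = 2409 − 2464 = −55 kJ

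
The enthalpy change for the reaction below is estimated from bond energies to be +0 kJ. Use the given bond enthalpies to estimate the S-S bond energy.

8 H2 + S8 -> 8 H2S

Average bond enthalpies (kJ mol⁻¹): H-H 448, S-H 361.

D(S-S) ≈ 274 kJ/mol

Let D be the S-S bond energy.
Σ(broken) = 8×448 + 8×D = 3584 + 8D
Σ(formed) = 16×361 = 5776
ΔH = Σ(broken) − Σ(formed) = (3584 + 8D) − (5776) = −2192 + 8D
Setting this equal to +0 kJ gives 8D = 2192, so D = 274 kJ/mol.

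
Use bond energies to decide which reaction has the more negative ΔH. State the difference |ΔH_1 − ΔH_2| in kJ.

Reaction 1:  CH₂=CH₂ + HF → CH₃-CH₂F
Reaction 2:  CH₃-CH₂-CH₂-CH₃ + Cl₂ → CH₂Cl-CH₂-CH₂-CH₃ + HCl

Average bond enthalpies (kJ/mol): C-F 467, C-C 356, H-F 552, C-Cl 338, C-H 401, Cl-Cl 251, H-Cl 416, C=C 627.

Reaction 2, by 57 kJ

Reaction 1:
  Bonds broken (reactants):
    C-H: 4 × 401 = 1604
    C=C: 1 × 627 = 627
    H-F: 1 × 552 = 552
    Σ(broken) = 2783 kJ
  Bonds formed (products):
    C-C: 1 × 356 = 356
    C-F: 1 × 467 = 467
    C-H: 5 × 401 = 2005
    Σ(formed) = 2828 kJ
  ΔH_1 = 2783 − 2828 = −45 kJ
Reaction 2:
  Bonds broken (reactants):
    C-C: 3 × 356 = 1068
    C-H: 10 × 401 = 4010
    Cl-Cl: 1 × 251 = 251
    Σ(broken) = 5329 kJ
  Bonds formed (products):
    C-C: 3 × 356 = 1068
    C-Cl: 1 × 338 = 338
    C-H: 9 × 401 = 3609
    H-Cl: 1 × 416 = 416
    Σ(formed) = 5431 kJ
  ΔH_2 = 5329 − 5431 = −102 kJ
ΔH_1 − ΔH_2 = +57 kJ, so reaction 2 has the more negative ΔH; |ΔH_1 − ΔH_2| = 57 kJ.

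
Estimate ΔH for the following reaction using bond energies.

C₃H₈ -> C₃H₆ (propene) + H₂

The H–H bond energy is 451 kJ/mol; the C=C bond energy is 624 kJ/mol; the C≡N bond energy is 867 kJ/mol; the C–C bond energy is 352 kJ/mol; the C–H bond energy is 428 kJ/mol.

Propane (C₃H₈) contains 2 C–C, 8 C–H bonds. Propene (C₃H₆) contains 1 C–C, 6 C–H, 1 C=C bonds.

ΔH ≈ +133 kJ

Bonds broken (reactants):
  C–C: 2 × 352 = 704
  C–H: 8 × 428 = 3424
  Σ(broken) = 4128 kJ
Bonds formed (products):
  C–C: 1 × 352 = 352
  C–H: 6 × 428 = 2568
  C=C: 1 × 624 = 624
  H–H: 1 × 451 = 451
  Σ(formed) = 3995 kJ
ΔH = Σ(broken) − Σ(formed) = 4128 − 3995 = +133 kJ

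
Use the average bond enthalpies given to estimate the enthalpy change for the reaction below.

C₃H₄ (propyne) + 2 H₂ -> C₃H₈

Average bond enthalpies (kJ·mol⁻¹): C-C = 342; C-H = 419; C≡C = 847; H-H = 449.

Bonds broken (reactants):
  C≡C: 1 × 847 = 847
  C-C: 1 × 342 = 342
  C-H: 4 × 419 = 1676
  H-H: 2 × 449 = 898
  Σ(broken) = 3763 kJ
Bonds formed (products):
  C-C: 2 × 342 = 684
  C-H: 8 × 419 = 3352
  Σ(formed) = 4036 kJ
ΔH = Σ(broken) − Σ(formed) = 3763 − 4036 = −273 kJ

ΔH ≈ −273 kJ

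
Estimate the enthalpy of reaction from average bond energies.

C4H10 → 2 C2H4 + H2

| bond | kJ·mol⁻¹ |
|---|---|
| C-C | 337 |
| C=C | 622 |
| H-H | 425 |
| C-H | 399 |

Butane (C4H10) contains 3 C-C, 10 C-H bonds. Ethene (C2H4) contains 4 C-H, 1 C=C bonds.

Bonds broken (reactants):
  C-C: 3 × 337 = 1011
  C-H: 10 × 399 = 3990
  Σ(broken) = 5001 kJ
Bonds formed (products):
  C-H: 8 × 399 = 3192
  C=C: 2 × 622 = 1244
  H-H: 1 × 425 = 425
  Σ(formed) = 4861 kJ
ΔH = Σ(broken) − Σ(formed) = 5001 − 4861 = +140 kJ

ΔH ≈ +140 kJ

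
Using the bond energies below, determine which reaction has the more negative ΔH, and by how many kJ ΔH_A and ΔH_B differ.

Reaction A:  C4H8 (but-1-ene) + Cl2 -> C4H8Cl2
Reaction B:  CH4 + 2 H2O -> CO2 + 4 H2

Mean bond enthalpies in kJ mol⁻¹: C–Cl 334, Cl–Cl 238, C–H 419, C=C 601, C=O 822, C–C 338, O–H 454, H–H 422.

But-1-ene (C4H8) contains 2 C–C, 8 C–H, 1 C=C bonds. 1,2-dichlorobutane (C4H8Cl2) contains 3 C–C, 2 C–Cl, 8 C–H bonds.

Reaction A, by 327 kJ

Reaction A:
  Bonds broken (reactants):
    C–C: 2 × 338 = 676
    C–H: 8 × 419 = 3352
    C=C: 1 × 601 = 601
    Cl–Cl: 1 × 238 = 238
    Σ(broken) = 4867 kJ
  Bonds formed (products):
    C–C: 3 × 338 = 1014
    C–Cl: 2 × 334 = 668
    C–H: 8 × 419 = 3352
    Σ(formed) = 5034 kJ
  ΔH_A = 4867 − 5034 = −167 kJ
Reaction B:
  Bonds broken (reactants):
    C–H: 4 × 419 = 1676
    O–H: 4 × 454 = 1816
    Σ(broken) = 3492 kJ
  Bonds formed (products):
    C=O: 2 × 822 = 1644
    H–H: 4 × 422 = 1688
    Σ(formed) = 3332 kJ
  ΔH_B = 3492 − 3332 = +160 kJ
ΔH_A − ΔH_B = −327 kJ, so reaction A has the more negative ΔH; |ΔH_A − ΔH_B| = 327 kJ.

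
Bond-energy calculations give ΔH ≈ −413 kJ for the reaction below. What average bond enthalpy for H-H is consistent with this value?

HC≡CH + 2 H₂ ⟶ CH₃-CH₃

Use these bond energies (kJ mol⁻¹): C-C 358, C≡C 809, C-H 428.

Let D be the H-H bond energy.
Σ(broken) = 1×809 + 2×428 + 2×D = 1665 + 2D
Σ(formed) = 1×358 + 6×428 = 2926
ΔH = Σ(broken) − Σ(formed) = (1665 + 2D) − (2926) = −1261 + 2D
Setting this equal to −413 kJ gives 2D = 848, so D = 424 kJ/mol.

D(H-H) ≈ 424 kJ/mol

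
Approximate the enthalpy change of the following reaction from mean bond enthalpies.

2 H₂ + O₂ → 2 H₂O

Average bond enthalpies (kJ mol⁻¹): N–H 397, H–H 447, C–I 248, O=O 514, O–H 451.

ΔH ≈ −396 kJ

Bonds broken (reactants):
  H–H: 2 × 447 = 894
  O=O: 1 × 514 = 514
  Σ(broken) = 1408 kJ
Bonds formed (products):
  O–H: 4 × 451 = 1804
  Σ(formed) = 1804 kJ
ΔH = Σ(broken) − Σ(formed) = 1408 − 1804 = −396 kJ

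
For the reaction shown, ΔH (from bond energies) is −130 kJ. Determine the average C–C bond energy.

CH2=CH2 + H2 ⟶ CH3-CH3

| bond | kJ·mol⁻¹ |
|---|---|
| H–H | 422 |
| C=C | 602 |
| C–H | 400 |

D(C–C) ≈ 354 kJ/mol

Let D be the C–C bond energy.
Σ(broken) = 4×400 + 1×602 + 1×422 = 2624
Σ(formed) = 1×D + 6×400 = 2400 + D
ΔH = Σ(broken) − Σ(formed) = (2624) − (2400 + D) = +224 − D
Setting this equal to −130 kJ gives D = 354 kJ/mol.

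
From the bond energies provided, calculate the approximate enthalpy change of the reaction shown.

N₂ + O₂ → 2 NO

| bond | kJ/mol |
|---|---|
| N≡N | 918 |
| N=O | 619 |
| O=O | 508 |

Bonds broken (reactants):
  N≡N: 1 × 918 = 918
  O=O: 1 × 508 = 508
  Σ(broken) = 1426 kJ
Bonds formed (products):
  N=O: 2 × 619 = 1238
  Σ(formed) = 1238 kJ
ΔH = Σ(broken) − Σ(formed) = 1426 − 1238 = +188 kJ

ΔH ≈ +188 kJ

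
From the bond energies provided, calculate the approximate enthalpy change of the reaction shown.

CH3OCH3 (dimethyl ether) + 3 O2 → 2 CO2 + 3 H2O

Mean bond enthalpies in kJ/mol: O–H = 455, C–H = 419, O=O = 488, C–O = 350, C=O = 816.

Bonds broken (reactants):
  C–H: 6 × 419 = 2514
  C–O: 2 × 350 = 700
  O=O: 3 × 488 = 1464
  Σ(broken) = 4678 kJ
Bonds formed (products):
  C=O: 4 × 816 = 3264
  O–H: 6 × 455 = 2730
  Σ(formed) = 5994 kJ
ΔH = Σ(broken) − Σ(formed) = 4678 − 5994 = −1316 kJ

ΔH ≈ −1316 kJ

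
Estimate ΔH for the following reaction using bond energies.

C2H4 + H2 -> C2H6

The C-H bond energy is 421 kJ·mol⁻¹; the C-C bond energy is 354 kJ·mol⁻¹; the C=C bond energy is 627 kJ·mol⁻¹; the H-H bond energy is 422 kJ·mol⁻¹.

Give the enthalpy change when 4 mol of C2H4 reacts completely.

ΔH = −588 kJ

Bonds broken (reactants):
  C-H: 4 × 421 = 1684
  C=C: 1 × 627 = 627
  H-H: 1 × 422 = 422
  Σ(broken) = 2733 kJ
Bonds formed (products):
  C-C: 1 × 354 = 354
  C-H: 6 × 421 = 2526
  Σ(formed) = 2880 kJ
ΔH = Σ(broken) − Σ(formed) = 2733 − 2880 = −147 kJ
For 4× the reaction as written: 4 × (−147) = −588 kJ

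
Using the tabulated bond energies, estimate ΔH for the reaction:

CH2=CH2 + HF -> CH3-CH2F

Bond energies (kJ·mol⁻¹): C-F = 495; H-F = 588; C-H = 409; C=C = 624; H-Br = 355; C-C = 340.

ΔH ≈ −32 kJ

Bonds broken (reactants):
  C-H: 4 × 409 = 1636
  C=C: 1 × 624 = 624
  H-F: 1 × 588 = 588
  Σ(broken) = 2848 kJ
Bonds formed (products):
  C-C: 1 × 340 = 340
  C-F: 1 × 495 = 495
  C-H: 5 × 409 = 2045
  Σ(formed) = 2880 kJ
ΔH = Σ(broken) − Σ(formed) = 2848 − 2880 = −32 kJ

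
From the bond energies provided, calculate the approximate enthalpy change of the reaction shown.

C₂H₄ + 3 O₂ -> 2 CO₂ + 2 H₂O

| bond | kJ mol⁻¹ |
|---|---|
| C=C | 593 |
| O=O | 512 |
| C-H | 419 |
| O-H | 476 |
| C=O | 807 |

Bonds broken (reactants):
  C-H: 4 × 419 = 1676
  C=C: 1 × 593 = 593
  O=O: 3 × 512 = 1536
  Σ(broken) = 3805 kJ
Bonds formed (products):
  C=O: 4 × 807 = 3228
  O-H: 4 × 476 = 1904
  Σ(formed) = 5132 kJ
ΔH = Σ(broken) − Σ(formed) = 3805 − 5132 = −1327 kJ

ΔH ≈ −1327 kJ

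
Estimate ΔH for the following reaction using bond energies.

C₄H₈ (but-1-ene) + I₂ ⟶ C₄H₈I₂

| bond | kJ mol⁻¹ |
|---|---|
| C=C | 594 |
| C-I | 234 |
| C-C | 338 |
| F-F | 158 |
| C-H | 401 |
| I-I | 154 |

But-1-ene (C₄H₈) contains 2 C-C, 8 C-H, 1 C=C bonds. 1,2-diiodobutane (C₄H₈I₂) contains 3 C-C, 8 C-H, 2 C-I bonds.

ΔH ≈ −58 kJ

Bonds broken (reactants):
  C-C: 2 × 338 = 676
  C-H: 8 × 401 = 3208
  C=C: 1 × 594 = 594
  I-I: 1 × 154 = 154
  Σ(broken) = 4632 kJ
Bonds formed (products):
  C-C: 3 × 338 = 1014
  C-H: 8 × 401 = 3208
  C-I: 2 × 234 = 468
  Σ(formed) = 4690 kJ
ΔH = Σ(broken) − Σ(formed) = 4632 − 4690 = −58 kJ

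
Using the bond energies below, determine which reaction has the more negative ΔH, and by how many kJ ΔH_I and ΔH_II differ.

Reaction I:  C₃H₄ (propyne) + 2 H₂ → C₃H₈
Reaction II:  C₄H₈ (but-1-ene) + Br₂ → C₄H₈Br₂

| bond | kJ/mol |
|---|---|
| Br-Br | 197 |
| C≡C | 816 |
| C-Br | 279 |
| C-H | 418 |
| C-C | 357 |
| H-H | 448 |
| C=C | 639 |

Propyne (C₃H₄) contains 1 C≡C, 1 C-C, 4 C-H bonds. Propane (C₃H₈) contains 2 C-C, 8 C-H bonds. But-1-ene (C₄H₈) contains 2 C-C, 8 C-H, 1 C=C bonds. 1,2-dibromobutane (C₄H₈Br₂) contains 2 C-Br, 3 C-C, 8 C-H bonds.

Reaction I, by 238 kJ

Reaction I:
  Bonds broken (reactants):
    C≡C: 1 × 816 = 816
    C-C: 1 × 357 = 357
    C-H: 4 × 418 = 1672
    H-H: 2 × 448 = 896
    Σ(broken) = 3741 kJ
  Bonds formed (products):
    C-C: 2 × 357 = 714
    C-H: 8 × 418 = 3344
    Σ(formed) = 4058 kJ
  ΔH_I = 3741 − 4058 = −317 kJ
Reaction II:
  Bonds broken (reactants):
    Br-Br: 1 × 197 = 197
    C-C: 2 × 357 = 714
    C-H: 8 × 418 = 3344
    C=C: 1 × 639 = 639
    Σ(broken) = 4894 kJ
  Bonds formed (products):
    C-Br: 2 × 279 = 558
    C-C: 3 × 357 = 1071
    C-H: 8 × 418 = 3344
    Σ(formed) = 4973 kJ
  ΔH_II = 4894 − 4973 = −79 kJ
ΔH_I − ΔH_II = −238 kJ, so reaction I has the more negative ΔH; |ΔH_I − ΔH_II| = 238 kJ.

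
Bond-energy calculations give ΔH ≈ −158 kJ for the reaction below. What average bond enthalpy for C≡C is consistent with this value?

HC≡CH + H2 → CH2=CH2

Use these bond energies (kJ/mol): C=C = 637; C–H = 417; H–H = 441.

Let D be the C≡C bond energy.
Σ(broken) = 1×D + 2×417 + 1×441 = 1275 + D
Σ(formed) = 4×417 + 1×637 = 2305
ΔH = Σ(broken) − Σ(formed) = (1275 + D) − (2305) = −1030 + D
Setting this equal to −158 kJ gives D = 872 kJ/mol.

D(C≡C) ≈ 872 kJ/mol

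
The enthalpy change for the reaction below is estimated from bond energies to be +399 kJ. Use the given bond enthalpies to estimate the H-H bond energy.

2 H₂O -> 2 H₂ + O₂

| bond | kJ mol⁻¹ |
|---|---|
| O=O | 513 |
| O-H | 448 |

Let D be the H-H bond energy.
Σ(broken) = 4×448 = 1792
Σ(formed) = 2×D + 1×513 = 513 + 2D
ΔH = Σ(broken) − Σ(formed) = (1792) − (513 + 2D) = +1279 − 2D
Setting this equal to +399 kJ gives 2D = 880, so D = 440 kJ/mol.

D(H-H) ≈ 440 kJ/mol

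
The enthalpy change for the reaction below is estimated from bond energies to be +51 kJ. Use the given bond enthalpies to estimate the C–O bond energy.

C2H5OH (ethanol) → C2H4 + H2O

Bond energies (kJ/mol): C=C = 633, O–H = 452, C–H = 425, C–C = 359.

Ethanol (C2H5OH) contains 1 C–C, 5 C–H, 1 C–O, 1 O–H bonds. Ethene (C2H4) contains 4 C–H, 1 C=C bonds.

D(C–O) ≈ 352 kJ/mol

Let D be the C–O bond energy.
Σ(broken) = 1×359 + 5×425 + 1×D + 1×452 = 2936 + D
Σ(formed) = 4×425 + 1×633 + 2×452 = 3237
ΔH = Σ(broken) − Σ(formed) = (2936 + D) − (3237) = −301 + D
Setting this equal to +51 kJ gives D = 352 kJ/mol.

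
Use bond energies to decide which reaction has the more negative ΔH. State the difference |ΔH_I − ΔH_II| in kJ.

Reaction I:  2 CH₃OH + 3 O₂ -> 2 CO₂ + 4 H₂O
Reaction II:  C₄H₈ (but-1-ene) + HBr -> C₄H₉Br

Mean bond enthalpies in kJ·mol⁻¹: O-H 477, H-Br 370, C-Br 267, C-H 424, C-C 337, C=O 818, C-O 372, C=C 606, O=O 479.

Reaction I, by 1357 kJ

Reaction I:
  Bonds broken (reactants):
    C-H: 6 × 424 = 2544
    C-O: 2 × 372 = 744
    O-H: 2 × 477 = 954
    O=O: 3 × 479 = 1437
    Σ(broken) = 5679 kJ
  Bonds formed (products):
    C=O: 4 × 818 = 3272
    O-H: 8 × 477 = 3816
    Σ(formed) = 7088 kJ
  ΔH_I = 5679 − 7088 = −1409 kJ
Reaction II:
  Bonds broken (reactants):
    C-C: 2 × 337 = 674
    C-H: 8 × 424 = 3392
    C=C: 1 × 606 = 606
    H-Br: 1 × 370 = 370
    Σ(broken) = 5042 kJ
  Bonds formed (products):
    C-Br: 1 × 267 = 267
    C-C: 3 × 337 = 1011
    C-H: 9 × 424 = 3816
    Σ(formed) = 5094 kJ
  ΔH_II = 5042 − 5094 = −52 kJ
ΔH_I − ΔH_II = −1357 kJ, so reaction I has the more negative ΔH; |ΔH_I − ΔH_II| = 1357 kJ.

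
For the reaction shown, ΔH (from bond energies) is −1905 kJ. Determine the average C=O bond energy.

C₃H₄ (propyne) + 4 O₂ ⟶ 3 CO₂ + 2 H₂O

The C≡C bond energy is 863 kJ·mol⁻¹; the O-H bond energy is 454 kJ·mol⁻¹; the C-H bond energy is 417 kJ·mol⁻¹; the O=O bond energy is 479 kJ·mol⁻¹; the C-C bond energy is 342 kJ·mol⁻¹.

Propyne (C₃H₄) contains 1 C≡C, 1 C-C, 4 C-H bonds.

Let D be the C=O bond energy.
Σ(broken) = 1×863 + 1×342 + 4×417 + 4×479 = 4789
Σ(formed) = 6×D + 4×454 = 1816 + 6D
ΔH = Σ(broken) − Σ(formed) = (4789) − (1816 + 6D) = +2973 − 6D
Setting this equal to −1905 kJ gives 6D = 4878, so D = 813 kJ/mol.

D(C=O) ≈ 813 kJ/mol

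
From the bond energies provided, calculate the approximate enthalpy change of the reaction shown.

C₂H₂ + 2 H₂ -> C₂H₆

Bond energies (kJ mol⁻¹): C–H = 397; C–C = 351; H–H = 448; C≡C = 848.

Bonds broken (reactants):
  C≡C: 1 × 848 = 848
  C–H: 2 × 397 = 794
  H–H: 2 × 448 = 896
  Σ(broken) = 2538 kJ
Bonds formed (products):
  C–C: 1 × 351 = 351
  C–H: 6 × 397 = 2382
  Σ(formed) = 2733 kJ
ΔH = Σ(broken) − Σ(formed) = 2538 − 2733 = −195 kJ

ΔH ≈ −195 kJ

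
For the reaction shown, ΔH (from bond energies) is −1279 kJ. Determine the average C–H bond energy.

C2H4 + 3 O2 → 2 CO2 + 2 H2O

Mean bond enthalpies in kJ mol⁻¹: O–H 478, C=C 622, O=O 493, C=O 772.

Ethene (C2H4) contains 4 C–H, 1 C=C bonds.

Let D be the C–H bond energy.
Σ(broken) = 4×D + 1×622 + 3×493 = 2101 + 4D
Σ(formed) = 4×772 + 4×478 = 5000
ΔH = Σ(broken) − Σ(formed) = (2101 + 4D) − (5000) = −2899 + 4D
Setting this equal to −1279 kJ gives 4D = 1620, so D = 405 kJ/mol.

D(C–H) ≈ 405 kJ/mol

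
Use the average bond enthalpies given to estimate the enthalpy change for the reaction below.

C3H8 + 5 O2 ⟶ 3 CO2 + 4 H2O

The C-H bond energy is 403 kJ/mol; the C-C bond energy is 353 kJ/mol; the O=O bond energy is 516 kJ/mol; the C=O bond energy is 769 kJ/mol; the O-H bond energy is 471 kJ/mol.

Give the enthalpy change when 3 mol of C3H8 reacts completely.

ΔH = −5616 kJ

Bonds broken (reactants):
  C-C: 2 × 353 = 706
  C-H: 8 × 403 = 3224
  O=O: 5 × 516 = 2580
  Σ(broken) = 6510 kJ
Bonds formed (products):
  C=O: 6 × 769 = 4614
  O-H: 8 × 471 = 3768
  Σ(formed) = 8382 kJ
ΔH = Σ(broken) − Σ(formed) = 6510 − 8382 = −1872 kJ
For 3× the reaction as written: 3 × (−1872) = −5616 kJ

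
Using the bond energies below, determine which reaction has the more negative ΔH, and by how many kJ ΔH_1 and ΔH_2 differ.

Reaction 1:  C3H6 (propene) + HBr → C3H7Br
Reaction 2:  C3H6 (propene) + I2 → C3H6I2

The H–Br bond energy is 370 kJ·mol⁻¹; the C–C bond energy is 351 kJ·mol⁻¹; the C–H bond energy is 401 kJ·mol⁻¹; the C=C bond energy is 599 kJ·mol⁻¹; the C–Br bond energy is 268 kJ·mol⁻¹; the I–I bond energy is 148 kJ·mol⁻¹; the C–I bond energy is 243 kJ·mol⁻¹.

Reaction 2, by 39 kJ

Reaction 1:
  Bonds broken (reactants):
    C–C: 1 × 351 = 351
    C–H: 6 × 401 = 2406
    C=C: 1 × 599 = 599
    H–Br: 1 × 370 = 370
    Σ(broken) = 3726 kJ
  Bonds formed (products):
    C–Br: 1 × 268 = 268
    C–C: 2 × 351 = 702
    C–H: 7 × 401 = 2807
    Σ(formed) = 3777 kJ
  ΔH_1 = 3726 − 3777 = −51 kJ
Reaction 2:
  Bonds broken (reactants):
    C–C: 1 × 351 = 351
    C–H: 6 × 401 = 2406
    C=C: 1 × 599 = 599
    I–I: 1 × 148 = 148
    Σ(broken) = 3504 kJ
  Bonds formed (products):
    C–C: 2 × 351 = 702
    C–H: 6 × 401 = 2406
    C–I: 2 × 243 = 486
    Σ(formed) = 3594 kJ
  ΔH_2 = 3504 − 3594 = −90 kJ
ΔH_1 − ΔH_2 = +39 kJ, so reaction 2 has the more negative ΔH; |ΔH_1 − ΔH_2| = 39 kJ.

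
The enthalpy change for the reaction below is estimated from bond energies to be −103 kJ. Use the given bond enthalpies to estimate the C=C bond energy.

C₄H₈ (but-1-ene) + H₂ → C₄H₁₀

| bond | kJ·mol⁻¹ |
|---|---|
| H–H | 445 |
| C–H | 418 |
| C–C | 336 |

D(C=C) ≈ 624 kJ/mol

Let D be the C=C bond energy.
Σ(broken) = 2×336 + 8×418 + 1×D + 1×445 = 4461 + D
Σ(formed) = 3×336 + 10×418 = 5188
ΔH = Σ(broken) − Σ(formed) = (4461 + D) − (5188) = −727 + D
Setting this equal to −103 kJ gives D = 624 kJ/mol.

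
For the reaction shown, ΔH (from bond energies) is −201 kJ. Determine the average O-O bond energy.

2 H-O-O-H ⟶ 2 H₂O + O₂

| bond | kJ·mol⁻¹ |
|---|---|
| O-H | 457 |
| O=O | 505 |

Let D be the O-O bond energy.
Σ(broken) = 4×457 + 2×D = 1828 + 2D
Σ(formed) = 4×457 + 1×505 = 2333
ΔH = Σ(broken) − Σ(formed) = (1828 + 2D) − (2333) = −505 + 2D
Setting this equal to −201 kJ gives 2D = 304, so D = 152 kJ/mol.

D(O-O) ≈ 152 kJ/mol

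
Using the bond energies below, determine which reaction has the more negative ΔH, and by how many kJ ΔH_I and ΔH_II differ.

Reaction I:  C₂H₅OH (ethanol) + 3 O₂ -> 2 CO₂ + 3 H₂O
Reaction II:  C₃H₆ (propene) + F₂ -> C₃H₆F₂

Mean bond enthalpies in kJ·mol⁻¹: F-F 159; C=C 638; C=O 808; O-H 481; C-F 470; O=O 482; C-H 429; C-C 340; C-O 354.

Reaction I, by 869 kJ

Reaction I:
  Bonds broken (reactants):
    C-C: 1 × 340 = 340
    C-H: 5 × 429 = 2145
    C-O: 1 × 354 = 354
    O-H: 1 × 481 = 481
    O=O: 3 × 482 = 1446
    Σ(broken) = 4766 kJ
  Bonds formed (products):
    C=O: 4 × 808 = 3232
    O-H: 6 × 481 = 2886
    Σ(formed) = 6118 kJ
  ΔH_I = 4766 − 6118 = −1352 kJ
Reaction II:
  Bonds broken (reactants):
    C-C: 1 × 340 = 340
    C-H: 6 × 429 = 2574
    C=C: 1 × 638 = 638
    F-F: 1 × 159 = 159
    Σ(broken) = 3711 kJ
  Bonds formed (products):
    C-C: 2 × 340 = 680
    C-F: 2 × 470 = 940
    C-H: 6 × 429 = 2574
    Σ(formed) = 4194 kJ
  ΔH_II = 3711 − 4194 = −483 kJ
ΔH_I − ΔH_II = −869 kJ, so reaction I has the more negative ΔH; |ΔH_I − ΔH_II| = 869 kJ.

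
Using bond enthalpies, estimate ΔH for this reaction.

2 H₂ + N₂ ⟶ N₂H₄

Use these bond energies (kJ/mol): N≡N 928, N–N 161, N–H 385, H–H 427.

ΔH ≈ +81 kJ

Bonds broken (reactants):
  H–H: 2 × 427 = 854
  N≡N: 1 × 928 = 928
  Σ(broken) = 1782 kJ
Bonds formed (products):
  N–H: 4 × 385 = 1540
  N–N: 1 × 161 = 161
  Σ(formed) = 1701 kJ
ΔH = Σ(broken) − Σ(formed) = 1782 − 1701 = +81 kJ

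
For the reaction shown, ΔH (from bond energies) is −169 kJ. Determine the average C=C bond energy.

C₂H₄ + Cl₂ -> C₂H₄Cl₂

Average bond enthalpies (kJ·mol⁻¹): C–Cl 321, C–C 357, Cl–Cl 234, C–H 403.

D(C=C) ≈ 596 kJ/mol

Let D be the C=C bond energy.
Σ(broken) = 4×403 + 1×D + 1×234 = 1846 + D
Σ(formed) = 1×357 + 2×321 + 4×403 = 2611
ΔH = Σ(broken) − Σ(formed) = (1846 + D) − (2611) = −765 + D
Setting this equal to −169 kJ gives D = 596 kJ/mol.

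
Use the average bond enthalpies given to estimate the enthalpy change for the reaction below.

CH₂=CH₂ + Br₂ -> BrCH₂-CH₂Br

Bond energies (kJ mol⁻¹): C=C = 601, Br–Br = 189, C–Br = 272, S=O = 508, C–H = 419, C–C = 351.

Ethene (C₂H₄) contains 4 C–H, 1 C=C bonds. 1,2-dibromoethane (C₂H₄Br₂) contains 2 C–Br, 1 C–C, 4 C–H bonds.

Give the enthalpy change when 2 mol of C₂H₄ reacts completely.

Bonds broken (reactants):
  Br–Br: 1 × 189 = 189
  C–H: 4 × 419 = 1676
  C=C: 1 × 601 = 601
  Σ(broken) = 2466 kJ
Bonds formed (products):
  C–Br: 2 × 272 = 544
  C–C: 1 × 351 = 351
  C–H: 4 × 419 = 1676
  Σ(formed) = 2571 kJ
ΔH = Σ(broken) − Σ(formed) = 2466 − 2571 = −105 kJ
For 2× the reaction as written: 2 × (−105) = −210 kJ

ΔH = −210 kJ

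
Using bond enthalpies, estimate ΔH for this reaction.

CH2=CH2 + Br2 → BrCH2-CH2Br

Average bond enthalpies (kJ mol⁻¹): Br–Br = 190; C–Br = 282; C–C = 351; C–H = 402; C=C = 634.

Bonds broken (reactants):
  Br–Br: 1 × 190 = 190
  C–H: 4 × 402 = 1608
  C=C: 1 × 634 = 634
  Σ(broken) = 2432 kJ
Bonds formed (products):
  C–Br: 2 × 282 = 564
  C–C: 1 × 351 = 351
  C–H: 4 × 402 = 1608
  Σ(formed) = 2523 kJ
ΔH = Σ(broken) − Σ(formed) = 2432 − 2523 = −91 kJ

ΔH ≈ −91 kJ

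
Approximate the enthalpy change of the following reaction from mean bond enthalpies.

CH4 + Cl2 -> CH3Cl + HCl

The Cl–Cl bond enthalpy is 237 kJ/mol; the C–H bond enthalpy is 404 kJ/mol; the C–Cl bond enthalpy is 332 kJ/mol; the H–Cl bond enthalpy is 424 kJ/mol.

ΔH ≈ −115 kJ

Bonds broken (reactants):
  C–H: 4 × 404 = 1616
  Cl–Cl: 1 × 237 = 237
  Σ(broken) = 1853 kJ
Bonds formed (products):
  C–Cl: 1 × 332 = 332
  C–H: 3 × 404 = 1212
  H–Cl: 1 × 424 = 424
  Σ(formed) = 1968 kJ
ΔH = Σ(broken) − Σ(formed) = 1853 − 1968 = −115 kJ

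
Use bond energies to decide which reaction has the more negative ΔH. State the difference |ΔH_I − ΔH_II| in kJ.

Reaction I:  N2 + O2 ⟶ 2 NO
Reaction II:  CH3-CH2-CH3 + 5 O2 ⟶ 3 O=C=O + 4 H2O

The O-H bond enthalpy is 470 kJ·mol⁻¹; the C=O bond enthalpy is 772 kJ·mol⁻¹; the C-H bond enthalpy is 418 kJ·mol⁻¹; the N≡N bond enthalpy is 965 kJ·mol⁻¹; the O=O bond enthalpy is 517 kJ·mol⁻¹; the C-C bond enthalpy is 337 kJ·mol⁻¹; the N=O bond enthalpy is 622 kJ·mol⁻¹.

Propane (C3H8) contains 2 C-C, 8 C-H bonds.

Reaction I:
  Bonds broken (reactants):
    N≡N: 1 × 965 = 965
    O=O: 1 × 517 = 517
    Σ(broken) = 1482 kJ
  Bonds formed (products):
    N=O: 2 × 622 = 1244
    Σ(formed) = 1244 kJ
  ΔH_I = 1482 − 1244 = +238 kJ
Reaction II:
  Bonds broken (reactants):
    C-C: 2 × 337 = 674
    C-H: 8 × 418 = 3344
    O=O: 5 × 517 = 2585
    Σ(broken) = 6603 kJ
  Bonds formed (products):
    C=O: 6 × 772 = 4632
    O-H: 8 × 470 = 3760
    Σ(formed) = 8392 kJ
  ΔH_II = 6603 − 8392 = −1789 kJ
ΔH_I − ΔH_II = +2027 kJ, so reaction II has the more negative ΔH; |ΔH_I − ΔH_II| = 2027 kJ.

Reaction II, by 2027 kJ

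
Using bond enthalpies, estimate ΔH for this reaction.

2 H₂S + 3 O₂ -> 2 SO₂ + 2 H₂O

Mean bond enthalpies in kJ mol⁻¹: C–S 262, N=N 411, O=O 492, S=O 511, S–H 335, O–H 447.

ΔH ≈ −1016 kJ

Bonds broken (reactants):
  O=O: 3 × 492 = 1476
  S–H: 4 × 335 = 1340
  Σ(broken) = 2816 kJ
Bonds formed (products):
  O–H: 4 × 447 = 1788
  S=O: 4 × 511 = 2044
  Σ(formed) = 3832 kJ
ΔH = Σ(broken) − Σ(formed) = 2816 − 3832 = −1016 kJ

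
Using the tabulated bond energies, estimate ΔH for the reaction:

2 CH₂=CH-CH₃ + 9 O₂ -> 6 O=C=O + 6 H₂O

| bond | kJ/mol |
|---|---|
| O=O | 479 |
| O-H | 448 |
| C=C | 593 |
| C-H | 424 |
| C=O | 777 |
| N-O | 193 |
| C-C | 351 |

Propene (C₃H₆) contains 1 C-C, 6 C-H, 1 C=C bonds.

Bonds broken (reactants):
  C-C: 2 × 351 = 702
  C-H: 12 × 424 = 5088
  C=C: 2 × 593 = 1186
  O=O: 9 × 479 = 4311
  Σ(broken) = 11287 kJ
Bonds formed (products):
  C=O: 12 × 777 = 9324
  O-H: 12 × 448 = 5376
  Σ(formed) = 14700 kJ
ΔH = Σ(broken) − Σ(formed) = 11287 − 14700 = −3413 kJ

ΔH ≈ −3413 kJ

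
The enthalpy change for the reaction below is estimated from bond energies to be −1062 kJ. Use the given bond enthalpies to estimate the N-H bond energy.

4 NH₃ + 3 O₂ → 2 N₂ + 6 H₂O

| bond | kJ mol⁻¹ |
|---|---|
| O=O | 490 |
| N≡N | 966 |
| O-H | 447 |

Let D be the N-H bond energy.
Σ(broken) = 12×D + 3×490 = 1470 + 12D
Σ(formed) = 2×966 + 12×447 = 7296
ΔH = Σ(broken) − Σ(formed) = (1470 + 12D) − (7296) = −5826 + 12D
Setting this equal to −1062 kJ gives 12D = 4764, so D = 397 kJ/mol.

D(N-H) ≈ 397 kJ/mol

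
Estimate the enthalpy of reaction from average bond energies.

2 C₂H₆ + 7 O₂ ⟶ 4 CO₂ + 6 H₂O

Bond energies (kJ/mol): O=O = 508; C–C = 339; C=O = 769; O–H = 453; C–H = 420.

ΔH ≈ −2314 kJ

Bonds broken (reactants):
  C–C: 2 × 339 = 678
  C–H: 12 × 420 = 5040
  O=O: 7 × 508 = 3556
  Σ(broken) = 9274 kJ
Bonds formed (products):
  C=O: 8 × 769 = 6152
  O–H: 12 × 453 = 5436
  Σ(formed) = 11588 kJ
ΔH = Σ(broken) − Σ(formed) = 9274 − 11588 = −2314 kJ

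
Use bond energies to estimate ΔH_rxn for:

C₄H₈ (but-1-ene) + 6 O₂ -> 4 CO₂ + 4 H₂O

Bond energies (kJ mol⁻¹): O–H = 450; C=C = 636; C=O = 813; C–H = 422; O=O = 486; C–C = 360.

ΔH ≈ −2456 kJ

Bonds broken (reactants):
  C–C: 2 × 360 = 720
  C–H: 8 × 422 = 3376
  C=C: 1 × 636 = 636
  O=O: 6 × 486 = 2916
  Σ(broken) = 7648 kJ
Bonds formed (products):
  C=O: 8 × 813 = 6504
  O–H: 8 × 450 = 3600
  Σ(formed) = 10104 kJ
ΔH = Σ(broken) − Σ(formed) = 7648 − 10104 = −2456 kJ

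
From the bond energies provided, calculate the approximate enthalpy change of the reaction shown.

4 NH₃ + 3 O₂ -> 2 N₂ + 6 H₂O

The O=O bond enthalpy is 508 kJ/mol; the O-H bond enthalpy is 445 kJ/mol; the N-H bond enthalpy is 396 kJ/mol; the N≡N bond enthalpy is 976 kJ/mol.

Bonds broken (reactants):
  N-H: 12 × 396 = 4752
  O=O: 3 × 508 = 1524
  Σ(broken) = 6276 kJ
Bonds formed (products):
  N≡N: 2 × 976 = 1952
  O-H: 12 × 445 = 5340
  Σ(formed) = 7292 kJ
ΔH = Σ(broken) − Σ(formed) = 6276 − 7292 = −1016 kJ

ΔH ≈ −1016 kJ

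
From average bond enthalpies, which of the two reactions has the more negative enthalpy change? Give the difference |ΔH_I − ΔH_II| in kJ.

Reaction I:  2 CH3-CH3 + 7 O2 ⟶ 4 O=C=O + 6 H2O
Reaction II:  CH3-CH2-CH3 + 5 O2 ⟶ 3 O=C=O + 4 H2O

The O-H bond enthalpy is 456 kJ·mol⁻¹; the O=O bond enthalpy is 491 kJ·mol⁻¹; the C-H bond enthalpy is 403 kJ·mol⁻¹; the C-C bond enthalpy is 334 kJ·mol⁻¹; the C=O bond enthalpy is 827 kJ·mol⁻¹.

Reaction I:
  Bonds broken (reactants):
    C-C: 2 × 334 = 668
    C-H: 12 × 403 = 4836
    O=O: 7 × 491 = 3437
    Σ(broken) = 8941 kJ
  Bonds formed (products):
    C=O: 8 × 827 = 6616
    O-H: 12 × 456 = 5472
    Σ(formed) = 12088 kJ
  ΔH_I = 8941 − 12088 = −3147 kJ
Reaction II:
  Bonds broken (reactants):
    C-C: 2 × 334 = 668
    C-H: 8 × 403 = 3224
    O=O: 5 × 491 = 2455
    Σ(broken) = 6347 kJ
  Bonds formed (products):
    C=O: 6 × 827 = 4962
    O-H: 8 × 456 = 3648
    Σ(formed) = 8610 kJ
  ΔH_II = 6347 − 8610 = −2263 kJ
ΔH_I − ΔH_II = −884 kJ, so reaction I has the more negative ΔH; |ΔH_I − ΔH_II| = 884 kJ.

Reaction I, by 884 kJ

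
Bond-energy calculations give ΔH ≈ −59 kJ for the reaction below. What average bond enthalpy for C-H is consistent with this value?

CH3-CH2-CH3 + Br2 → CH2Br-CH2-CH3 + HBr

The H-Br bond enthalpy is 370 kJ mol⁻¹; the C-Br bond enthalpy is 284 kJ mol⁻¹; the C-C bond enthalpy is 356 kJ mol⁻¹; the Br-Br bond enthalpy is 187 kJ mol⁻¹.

Let D be the C-H bond energy.
Σ(broken) = 1×187 + 2×356 + 8×D = 899 + 8D
Σ(formed) = 1×284 + 2×356 + 7×D + 1×370 = 1366 + 7D
ΔH = Σ(broken) − Σ(formed) = (899 + 8D) − (1366 + 7D) = −467 + D
Setting this equal to −59 kJ gives D = 408 kJ/mol.

D(C-H) ≈ 408 kJ/mol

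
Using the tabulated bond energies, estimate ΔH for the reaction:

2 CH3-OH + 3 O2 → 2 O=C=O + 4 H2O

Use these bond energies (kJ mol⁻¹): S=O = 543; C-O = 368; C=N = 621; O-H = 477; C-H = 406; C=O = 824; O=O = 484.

Bonds broken (reactants):
  C-H: 6 × 406 = 2436
  C-O: 2 × 368 = 736
  O-H: 2 × 477 = 954
  O=O: 3 × 484 = 1452
  Σ(broken) = 5578 kJ
Bonds formed (products):
  C=O: 4 × 824 = 3296
  O-H: 8 × 477 = 3816
  Σ(formed) = 7112 kJ
ΔH = Σ(broken) − Σ(formed) = 5578 − 7112 = −1534 kJ

ΔH ≈ −1534 kJ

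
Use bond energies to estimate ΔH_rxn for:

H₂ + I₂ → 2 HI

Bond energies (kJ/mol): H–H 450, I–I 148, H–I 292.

ΔH ≈ +14 kJ

Bonds broken (reactants):
  H–H: 1 × 450 = 450
  I–I: 1 × 148 = 148
  Σ(broken) = 598 kJ
Bonds formed (products):
  H–I: 2 × 292 = 584
  Σ(formed) = 584 kJ
ΔH = Σ(broken) − Σ(formed) = 598 − 584 = +14 kJ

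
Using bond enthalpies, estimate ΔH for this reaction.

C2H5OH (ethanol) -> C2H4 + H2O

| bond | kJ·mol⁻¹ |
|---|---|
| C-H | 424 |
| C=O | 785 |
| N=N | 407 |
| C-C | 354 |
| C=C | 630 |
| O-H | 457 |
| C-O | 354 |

ΔH ≈ +45 kJ

Bonds broken (reactants):
  C-C: 1 × 354 = 354
  C-H: 5 × 424 = 2120
  C-O: 1 × 354 = 354
  O-H: 1 × 457 = 457
  Σ(broken) = 3285 kJ
Bonds formed (products):
  C-H: 4 × 424 = 1696
  C=C: 1 × 630 = 630
  O-H: 2 × 457 = 914
  Σ(formed) = 3240 kJ
ΔH = Σ(broken) − Σ(formed) = 3285 − 3240 = +45 kJ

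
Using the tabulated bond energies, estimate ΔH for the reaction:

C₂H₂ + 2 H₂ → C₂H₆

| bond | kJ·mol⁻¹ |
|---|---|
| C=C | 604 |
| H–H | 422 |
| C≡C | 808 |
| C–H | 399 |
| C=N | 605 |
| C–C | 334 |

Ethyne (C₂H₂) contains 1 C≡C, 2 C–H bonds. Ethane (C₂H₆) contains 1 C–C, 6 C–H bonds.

ΔH ≈ −278 kJ

Bonds broken (reactants):
  C≡C: 1 × 808 = 808
  C–H: 2 × 399 = 798
  H–H: 2 × 422 = 844
  Σ(broken) = 2450 kJ
Bonds formed (products):
  C–C: 1 × 334 = 334
  C–H: 6 × 399 = 2394
  Σ(formed) = 2728 kJ
ΔH = Σ(broken) − Σ(formed) = 2450 − 2728 = −278 kJ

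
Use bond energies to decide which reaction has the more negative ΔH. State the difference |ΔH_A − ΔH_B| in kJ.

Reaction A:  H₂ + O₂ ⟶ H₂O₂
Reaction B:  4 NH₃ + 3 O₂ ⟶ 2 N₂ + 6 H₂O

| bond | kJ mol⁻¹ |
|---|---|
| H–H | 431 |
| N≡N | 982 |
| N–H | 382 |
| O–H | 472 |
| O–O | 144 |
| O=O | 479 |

Reaction B, by 1429 kJ

Reaction A:
  Bonds broken (reactants):
    H–H: 1 × 431 = 431
    O=O: 1 × 479 = 479
    Σ(broken) = 910 kJ
  Bonds formed (products):
    O–H: 2 × 472 = 944
    O–O: 1 × 144 = 144
    Σ(formed) = 1088 kJ
  ΔH_A = 910 − 1088 = −178 kJ
Reaction B:
  Bonds broken (reactants):
    N–H: 12 × 382 = 4584
    O=O: 3 × 479 = 1437
    Σ(broken) = 6021 kJ
  Bonds formed (products):
    N≡N: 2 × 982 = 1964
    O–H: 12 × 472 = 5664
    Σ(formed) = 7628 kJ
  ΔH_B = 6021 − 7628 = −1607 kJ
ΔH_A − ΔH_B = +1429 kJ, so reaction B has the more negative ΔH; |ΔH_A − ΔH_B| = 1429 kJ.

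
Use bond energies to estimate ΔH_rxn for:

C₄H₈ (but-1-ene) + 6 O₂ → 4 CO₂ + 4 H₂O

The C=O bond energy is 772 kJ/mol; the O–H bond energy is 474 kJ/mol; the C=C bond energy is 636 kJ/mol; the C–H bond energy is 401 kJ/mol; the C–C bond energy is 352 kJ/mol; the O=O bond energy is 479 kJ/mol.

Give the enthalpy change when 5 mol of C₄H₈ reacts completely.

Bonds broken (reactants):
  C–C: 2 × 352 = 704
  C–H: 8 × 401 = 3208
  C=C: 1 × 636 = 636
  O=O: 6 × 479 = 2874
  Σ(broken) = 7422 kJ
Bonds formed (products):
  C=O: 8 × 772 = 6176
  O–H: 8 × 474 = 3792
  Σ(formed) = 9968 kJ
ΔH = Σ(broken) − Σ(formed) = 7422 − 9968 = −2546 kJ
For 5× the reaction as written: 5 × (−2546) = −12730 kJ

ΔH = −12730 kJ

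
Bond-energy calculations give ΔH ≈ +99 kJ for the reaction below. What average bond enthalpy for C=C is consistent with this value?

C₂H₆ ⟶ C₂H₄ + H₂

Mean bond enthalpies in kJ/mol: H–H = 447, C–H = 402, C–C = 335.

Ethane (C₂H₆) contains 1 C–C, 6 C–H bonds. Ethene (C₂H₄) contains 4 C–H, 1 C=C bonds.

D(C=C) ≈ 593 kJ/mol

Let D be the C=C bond energy.
Σ(broken) = 1×335 + 6×402 = 2747
Σ(formed) = 4×402 + 1×D + 1×447 = 2055 + D
ΔH = Σ(broken) − Σ(formed) = (2747) − (2055 + D) = +692 − D
Setting this equal to +99 kJ gives D = 593 kJ/mol.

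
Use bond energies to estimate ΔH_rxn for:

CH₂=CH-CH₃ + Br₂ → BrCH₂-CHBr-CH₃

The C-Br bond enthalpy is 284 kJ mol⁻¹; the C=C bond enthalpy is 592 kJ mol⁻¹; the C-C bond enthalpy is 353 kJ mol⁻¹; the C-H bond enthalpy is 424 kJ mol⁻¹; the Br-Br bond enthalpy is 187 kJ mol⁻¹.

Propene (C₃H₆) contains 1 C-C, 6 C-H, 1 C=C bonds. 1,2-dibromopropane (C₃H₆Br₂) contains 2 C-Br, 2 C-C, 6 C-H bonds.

ΔH ≈ −142 kJ

Bonds broken (reactants):
  Br-Br: 1 × 187 = 187
  C-C: 1 × 353 = 353
  C-H: 6 × 424 = 2544
  C=C: 1 × 592 = 592
  Σ(broken) = 3676 kJ
Bonds formed (products):
  C-Br: 2 × 284 = 568
  C-C: 2 × 353 = 706
  C-H: 6 × 424 = 2544
  Σ(formed) = 3818 kJ
ΔH = Σ(broken) − Σ(formed) = 3676 − 3818 = −142 kJ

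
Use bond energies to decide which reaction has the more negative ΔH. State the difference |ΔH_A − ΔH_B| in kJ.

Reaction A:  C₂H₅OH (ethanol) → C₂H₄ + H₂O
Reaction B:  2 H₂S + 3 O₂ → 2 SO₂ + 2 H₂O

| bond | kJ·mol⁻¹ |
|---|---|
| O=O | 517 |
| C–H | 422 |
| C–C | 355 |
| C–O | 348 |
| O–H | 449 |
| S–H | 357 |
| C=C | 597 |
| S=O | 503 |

Reaction A:
  Bonds broken (reactants):
    C–C: 1 × 355 = 355
    C–H: 5 × 422 = 2110
    C–O: 1 × 348 = 348
    O–H: 1 × 449 = 449
    Σ(broken) = 3262 kJ
  Bonds formed (products):
    C–H: 4 × 422 = 1688
    C=C: 1 × 597 = 597
    O–H: 2 × 449 = 898
    Σ(formed) = 3183 kJ
  ΔH_A = 3262 − 3183 = +79 kJ
Reaction B:
  Bonds broken (reactants):
    O=O: 3 × 517 = 1551
    S–H: 4 × 357 = 1428
    Σ(broken) = 2979 kJ
  Bonds formed (products):
    O–H: 4 × 449 = 1796
    S=O: 4 × 503 = 2012
    Σ(formed) = 3808 kJ
  ΔH_B = 2979 − 3808 = −829 kJ
ΔH_A − ΔH_B = +908 kJ, so reaction B has the more negative ΔH; |ΔH_A − ΔH_B| = 908 kJ.

Reaction B, by 908 kJ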